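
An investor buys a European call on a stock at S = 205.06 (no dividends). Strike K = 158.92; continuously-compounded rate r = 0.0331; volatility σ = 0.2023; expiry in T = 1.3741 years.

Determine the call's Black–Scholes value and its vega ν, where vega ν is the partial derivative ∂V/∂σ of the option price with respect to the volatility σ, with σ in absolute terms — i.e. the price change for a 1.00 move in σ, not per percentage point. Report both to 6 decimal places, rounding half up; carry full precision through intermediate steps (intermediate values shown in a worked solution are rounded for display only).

price = 55.240498
ν = 36.736943

σ√T = 0.2023·√1.3741 = 0.237140
d₁ = (ln(S/K) + (r+σ²/2)T) / (σ√T) = (ln(205.06/158.92) + (0.0331+0.2023²/2)·1.3741) / 0.237140 = (0.254902 + 0.073600) / 0.237140 = 1.385266
d₂ = d₁ − σ√T = 1.385266 − 0.237140 = 1.148126
e^{−rT} = e^{−0.0331·1.3741} = 0.955536
N(d₁) = 0.917014,  N(d₂) = 0.874542
Call price V = S·N(d₁) − K·e^{−rT}·N(d₂) = 188.042973 − 132.802475 = 55.240498
φ(d₁) = (1/√(2π))·e^{−d₁²/2} = 0.152832
ν = S·φ(d₁)·√T = 36.736943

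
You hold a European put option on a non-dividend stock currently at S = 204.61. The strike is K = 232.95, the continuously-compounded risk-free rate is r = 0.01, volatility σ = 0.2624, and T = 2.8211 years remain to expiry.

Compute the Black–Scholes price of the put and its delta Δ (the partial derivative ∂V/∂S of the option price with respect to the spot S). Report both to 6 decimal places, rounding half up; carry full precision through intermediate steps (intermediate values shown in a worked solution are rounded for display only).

price = 49.498756
Δ = -0.503970

σ√T = 0.2624·√2.8211 = 0.440730
d₁ = (ln(S/K) + (r+σ²/2)T) / (σ√T) = (ln(204.61/232.95) + (0.01+0.2624²/2)·2.8211) / 0.440730 = (-0.129718 + 0.125333) / 0.440730 = -0.009950
d₂ = d₁ − σ√T = -0.009950 − 0.440730 = -0.450681
e^{−rT} = e^{−0.01·2.8211} = 0.972183
N(−d₁) = 0.503970,  N(−d₂) = 0.673890
Put price V = K·e^{−rT}·N(−d₂) − S·N(−d₁) = 152.615969 − 103.117213 = 49.498756
Δ = −N(−d₁) = -0.503970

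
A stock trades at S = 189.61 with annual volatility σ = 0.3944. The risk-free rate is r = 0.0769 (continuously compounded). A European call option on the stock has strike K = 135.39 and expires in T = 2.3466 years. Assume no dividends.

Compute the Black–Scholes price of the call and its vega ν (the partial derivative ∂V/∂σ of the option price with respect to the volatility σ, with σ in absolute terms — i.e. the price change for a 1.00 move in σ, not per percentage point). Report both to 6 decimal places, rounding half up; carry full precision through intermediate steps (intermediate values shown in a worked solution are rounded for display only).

price = 85.933154
ν = 59.249076

σ√T = 0.3944·√2.3466 = 0.604166
d₁ = (ln(S/K) + (r+σ²/2)T) / (σ√T) = (ln(189.61/135.39) + (0.0769+0.3944²/2)·2.3466) / 0.604166 = (0.336810 + 0.362962) / 0.604166 = 1.158244
d₂ = d₁ − σ√T = 1.158244 − 0.604166 = 0.554078
e^{−rT} = e^{−0.0769·2.3466} = 0.834891
N(d₁) = 0.876618,  N(d₂) = 0.710237
Call price V = S·N(d₁) − K·e^{−rT}·N(d₂) = 166.215486 − 80.282332 = 85.933154
φ(d₁) = (1/√(2π))·e^{−d₁²/2} = 0.203986
ν = S·φ(d₁)·√T = 59.249076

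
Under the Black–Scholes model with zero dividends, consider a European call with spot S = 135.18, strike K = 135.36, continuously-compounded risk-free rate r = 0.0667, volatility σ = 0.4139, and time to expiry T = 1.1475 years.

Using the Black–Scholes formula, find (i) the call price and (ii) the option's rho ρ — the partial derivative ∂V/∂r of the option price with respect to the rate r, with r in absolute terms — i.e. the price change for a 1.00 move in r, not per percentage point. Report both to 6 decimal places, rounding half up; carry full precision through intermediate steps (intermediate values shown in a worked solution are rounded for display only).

price = 28.076628
ρ = 68.953346

σ√T = 0.4139·√1.1475 = 0.443376
d₁ = (ln(S/K) + (r+σ²/2)T) / (σ√T) = (ln(135.18/135.36) + (0.0667+0.4139²/2)·1.1475) / 0.443376 = (-0.001331 + 0.174829) / 0.443376 = 0.391313
d₂ = d₁ − σ√T = 0.391313 − 0.443376 = -0.052063
e^{−rT} = e^{−0.0667·1.1475} = 0.926317
N(d₁) = 0.652217,  N(d₂) = 0.479239
Call price V = S·N(d₁) − K·e^{−rT}·N(d₂) = 88.166690 − 60.090062 = 28.076628
ρ = K·T·e^{−rT}·N(d₂) = 68.953346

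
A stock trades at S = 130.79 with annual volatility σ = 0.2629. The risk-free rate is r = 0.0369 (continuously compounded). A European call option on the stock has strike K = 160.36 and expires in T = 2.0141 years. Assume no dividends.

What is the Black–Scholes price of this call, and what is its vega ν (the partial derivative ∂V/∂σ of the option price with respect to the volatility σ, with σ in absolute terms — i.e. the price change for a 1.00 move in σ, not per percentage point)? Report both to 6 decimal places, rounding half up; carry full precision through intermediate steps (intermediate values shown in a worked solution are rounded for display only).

σ√T = 0.2629·√2.0141 = 0.373105
d₁ = (ln(S/K) + (r+σ²/2)T) / (σ√T) = (ln(130.79/160.36) + (0.0369+0.2629²/2)·2.0141) / 0.373105 = (-0.203828 + 0.143924) / 0.373105 = -0.160556
d₂ = d₁ − σ√T = -0.160556 − 0.373105 = -0.533661
e^{−rT} = e^{−0.0369·2.0141} = 0.928374
N(d₁) = 0.436221,  N(d₂) = 0.296788
Call price V = S·N(d₁) − K·e^{−rT}·N(d₂) = 57.053406 − 44.184041 = 12.869364
φ(d₁) = (1/√(2π))·e^{−d₁²/2} = 0.393833
ν = S·φ(d₁)·√T = 73.101693

price = 12.869364
ν = 73.101693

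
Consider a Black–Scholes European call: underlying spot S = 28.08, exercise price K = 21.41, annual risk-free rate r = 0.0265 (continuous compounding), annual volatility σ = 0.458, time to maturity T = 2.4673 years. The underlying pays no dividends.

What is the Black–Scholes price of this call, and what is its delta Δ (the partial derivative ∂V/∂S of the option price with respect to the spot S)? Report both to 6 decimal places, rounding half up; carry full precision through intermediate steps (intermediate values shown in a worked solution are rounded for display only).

price = 11.461747
Δ = 0.796041

σ√T = 0.458·√2.4673 = 0.719410
d₁ = (ln(S/K) + (r+σ²/2)T) / (σ√T) = (ln(28.08/21.41) + (0.0265+0.458²/2)·2.4673) / 0.719410 = (0.271199 + 0.324159) / 0.719410 = 0.827565
d₂ = d₁ − σ√T = 0.827565 − 0.719410 = 0.108155
e^{−rT} = e^{−0.0265·2.4673} = 0.936708
N(d₁) = 0.796041,  N(d₂) = 0.543064
Call price V = S·N(d₁) − K·e^{−rT}·N(d₂) = 22.352844 − 10.891097 = 11.461747
Δ = N(d₁) = 0.796041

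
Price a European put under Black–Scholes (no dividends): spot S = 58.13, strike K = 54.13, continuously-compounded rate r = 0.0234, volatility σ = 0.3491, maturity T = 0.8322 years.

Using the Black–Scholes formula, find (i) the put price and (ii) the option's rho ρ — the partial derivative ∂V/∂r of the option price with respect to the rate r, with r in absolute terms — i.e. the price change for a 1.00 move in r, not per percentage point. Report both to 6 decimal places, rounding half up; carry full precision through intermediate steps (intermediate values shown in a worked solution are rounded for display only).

price = 4.794487
ρ = -19.878157

σ√T = 0.3491·√0.8322 = 0.318466
d₁ = (ln(S/K) + (r+σ²/2)T) / (σ√T) = (ln(58.13/54.13) + (0.0234+0.3491²/2)·0.8322) / 0.318466 = (0.071293 + 0.070184) / 0.318466 = 0.444245
d₂ = d₁ − σ√T = 0.444245 − 0.318466 = 0.125779
e^{−rT} = e^{−0.0234·0.8322} = 0.980715
N(−d₁) = 0.328433,  N(−d₂) = 0.449953
Put price V = K·e^{−rT}·N(−d₂) − S·N(−d₁) = 23.886274 − 19.091787 = 4.794487
ρ = −K·T·e^{−rT}·N(−d₂) = -19.878157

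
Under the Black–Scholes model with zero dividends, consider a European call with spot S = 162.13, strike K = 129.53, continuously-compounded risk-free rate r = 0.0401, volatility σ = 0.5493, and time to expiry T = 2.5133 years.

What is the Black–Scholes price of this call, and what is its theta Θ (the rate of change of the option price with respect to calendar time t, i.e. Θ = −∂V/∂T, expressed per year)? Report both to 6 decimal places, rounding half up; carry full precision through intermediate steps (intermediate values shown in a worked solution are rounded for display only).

price = 72.533921
Θ = -10.310808

σ√T = 0.5493·√2.5133 = 0.870827
d₁ = (ln(S/K) + (r+σ²/2)T) / (σ√T) = (ln(162.13/129.53) + (0.0401+0.5493²/2)·2.5133) / 0.870827 = (0.224486 + 0.479953) / 0.870827 = 0.808931
d₂ = d₁ − σ√T = 0.808931 − 0.870827 = -0.061896
e^{−rT} = e^{−0.0401·2.5133} = 0.904129
N(d₁) = 0.790723,  N(d₂) = 0.475323
Call price V = S·N(d₁) − K·e^{−rT}·N(d₂) = 128.199861 − 55.665940 = 72.533921
φ(d₁) = (1/√(2π))·e^{−d₁²/2} = 0.287618
Θ = −S·φ(d₁)·σ/(2√T) − r·K·e^{−rT}·N(d₂) = −8.078604 − 2.232204 = -10.310808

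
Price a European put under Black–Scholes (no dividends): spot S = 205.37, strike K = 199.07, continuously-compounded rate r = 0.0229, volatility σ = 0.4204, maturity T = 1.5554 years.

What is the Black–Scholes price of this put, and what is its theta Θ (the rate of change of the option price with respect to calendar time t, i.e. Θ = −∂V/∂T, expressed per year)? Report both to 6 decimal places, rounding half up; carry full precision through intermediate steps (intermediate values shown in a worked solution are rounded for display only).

σ√T = 0.4204·√1.5554 = 0.524305
d₁ = (ln(S/K) + (r+σ²/2)T) / (σ√T) = (ln(205.37/199.07) + (0.0229+0.4204²/2)·1.5554) / 0.524305 = (0.031157 + 0.173066) / 0.524305 = 0.389512
d₂ = d₁ − σ√T = 0.389512 − 0.524305 = -0.134793
e^{−rT} = e^{−0.0229·1.5554} = 0.965008
N(−d₁) = 0.348449,  N(−d₂) = 0.553612
Put price V = K·e^{−rT}·N(−d₂) − S·N(−d₁) = 106.351189 − 71.560898 = 34.790291
φ(d₁) = (1/√(2π))·e^{−d₁²/2} = 0.369798
Θ = −S·φ(d₁)·σ/(2√T) + r·K·e^{−rT}·N(−d₂) = −12.800095 + 2.435442 = -10.364653

price = 34.790291
Θ = -10.364653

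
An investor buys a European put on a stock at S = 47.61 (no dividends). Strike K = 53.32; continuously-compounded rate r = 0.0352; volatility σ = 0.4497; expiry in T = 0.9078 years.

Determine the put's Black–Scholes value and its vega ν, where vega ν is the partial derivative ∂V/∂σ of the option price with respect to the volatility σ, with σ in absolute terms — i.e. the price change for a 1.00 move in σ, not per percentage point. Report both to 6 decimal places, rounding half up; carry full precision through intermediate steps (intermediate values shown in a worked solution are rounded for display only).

σ√T = 0.4497·√0.9078 = 0.428468
d₁ = (ln(S/K) + (r+σ²/2)T) / (σ√T) = (ln(47.61/53.32) + (0.0352+0.4497²/2)·0.9078) / 0.428468 = (-0.113269 + 0.123747) / 0.428468 = 0.024455
d₂ = d₁ − σ√T = 0.024455 − 0.428468 = -0.404013
e^{−rT} = e^{−0.0352·0.9078} = 0.968551
N(−d₁) = 0.490245,  N(−d₂) = 0.656898
Put price V = K·e^{−rT}·N(−d₂) − S·N(−d₁) = 33.924277 − 23.340559 = 10.583718
φ(d₁) = (1/√(2π))·e^{−d₁²/2} = 0.398823
ν = S·φ(d₁)·√T = 18.091454

price = 10.583718
ν = 18.091454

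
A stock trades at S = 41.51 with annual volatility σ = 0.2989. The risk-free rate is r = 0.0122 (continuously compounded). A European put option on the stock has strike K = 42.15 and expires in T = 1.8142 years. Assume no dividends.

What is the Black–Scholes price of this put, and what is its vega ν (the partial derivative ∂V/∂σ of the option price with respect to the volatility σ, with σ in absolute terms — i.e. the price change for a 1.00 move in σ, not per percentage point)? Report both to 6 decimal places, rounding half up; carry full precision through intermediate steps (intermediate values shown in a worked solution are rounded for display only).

price = 6.459316
ν = 21.780113

σ√T = 0.2989·√1.8142 = 0.402595
d₁ = (ln(S/K) + (r+σ²/2)T) / (σ√T) = (ln(41.51/42.15) + (0.0122+0.2989²/2)·1.8142) / 0.402595 = (-0.015300 + 0.103175) / 0.402595 = 0.218270
d₂ = d₁ − σ√T = 0.218270 − 0.402595 = -0.184325
e^{−rT} = e^{−0.0122·1.8142} = 0.978110
N(−d₁) = 0.413609,  N(−d₂) = 0.573121
Put price V = K·e^{−rT}·N(−d₂) − S·N(−d₁) = 23.628246 − 17.168929 = 6.459316
φ(d₁) = (1/√(2π))·e^{−d₁²/2} = 0.389551
ν = S·φ(d₁)·√T = 21.780113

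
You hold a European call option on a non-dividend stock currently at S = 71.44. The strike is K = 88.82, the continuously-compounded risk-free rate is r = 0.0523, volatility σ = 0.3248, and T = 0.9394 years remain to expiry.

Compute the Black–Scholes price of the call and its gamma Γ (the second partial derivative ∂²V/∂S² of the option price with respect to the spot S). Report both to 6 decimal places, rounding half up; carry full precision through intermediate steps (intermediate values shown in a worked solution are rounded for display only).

price = 4.546662
Γ = 0.016514

σ√T = 0.3248·√0.9394 = 0.314805
d₁ = (ln(S/K) + (r+σ²/2)T) / (σ√T) = (ln(71.44/88.82) + (0.0523+0.3248²/2)·0.9394) / 0.314805 = (-0.217754 + 0.098682) / 0.314805 = -0.378242
d₂ = d₁ − σ√T = -0.378242 − 0.314805 = -0.693046
e^{−rT} = e^{−0.0523·0.9394} = 0.952057
N(d₁) = 0.352626,  N(d₂) = 0.244140
Call price V = S·N(d₁) − K·e^{−rT}·N(d₂) = 25.191569 − 20.644907 = 4.546662
φ(d₁) = (1/√(2π))·e^{−d₁²/2} = 0.371401
Γ = φ(d₁) / (S·σ·√T) = 0.016514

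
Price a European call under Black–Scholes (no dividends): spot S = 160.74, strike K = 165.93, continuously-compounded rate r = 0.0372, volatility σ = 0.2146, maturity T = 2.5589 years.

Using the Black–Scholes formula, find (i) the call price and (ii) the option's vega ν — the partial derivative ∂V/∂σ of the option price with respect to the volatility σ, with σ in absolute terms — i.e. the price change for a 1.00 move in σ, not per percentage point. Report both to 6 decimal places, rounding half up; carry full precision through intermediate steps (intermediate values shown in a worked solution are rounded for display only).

σ√T = 0.2146·√2.5589 = 0.343286
d₁ = (ln(S/K) + (r+σ²/2)T) / (σ√T) = (ln(160.74/165.93) + (0.0372+0.2146²/2)·2.5589) / 0.343286 = (-0.031778 + 0.154114) / 0.343286 = 0.356367
d₂ = d₁ − σ√T = 0.356367 − 0.343286 = 0.013081
e^{−rT} = e^{−0.0372·2.5589} = 0.909199
N(d₁) = 0.639217,  N(d₂) = 0.505218
Call price V = S·N(d₁) − K·e^{−rT}·N(d₂) = 102.747771 − 76.218975 = 26.528796
φ(d₁) = (1/√(2π))·e^{−d₁²/2} = 0.374397
ν = S·φ(d₁)·√T = 96.268348

price = 26.528796
ν = 96.268348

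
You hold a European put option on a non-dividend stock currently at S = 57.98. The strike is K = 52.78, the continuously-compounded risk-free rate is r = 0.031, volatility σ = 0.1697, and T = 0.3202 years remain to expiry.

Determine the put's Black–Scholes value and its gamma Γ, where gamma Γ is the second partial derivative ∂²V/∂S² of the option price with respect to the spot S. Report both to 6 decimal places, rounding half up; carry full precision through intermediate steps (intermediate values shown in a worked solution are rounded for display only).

σ√T = 0.1697·√0.3202 = 0.096027
d₁ = (ln(S/K) + (r+σ²/2)T) / (σ√T) = (ln(57.98/52.78) + (0.031+0.1697²/2)·0.3202) / 0.096027 = (0.093966 + 0.014537) / 0.096027 = 1.129920
d₂ = d₁ − σ√T = 1.129920 − 0.096027 = 1.033893
e^{−rT} = e^{−0.031·0.3202} = 0.990123
N(−d₁) = 0.129255,  N(−d₂) = 0.150593
Put price V = K·e^{−rT}·N(−d₂) − S·N(−d₁) = 7.869801 − 7.494209 = 0.375592
φ(d₁) = (1/√(2π))·e^{−d₁²/2} = 0.210705
Γ = φ(d₁) / (S·σ·√T) = 0.037845

price = 0.375592
Γ = 0.037845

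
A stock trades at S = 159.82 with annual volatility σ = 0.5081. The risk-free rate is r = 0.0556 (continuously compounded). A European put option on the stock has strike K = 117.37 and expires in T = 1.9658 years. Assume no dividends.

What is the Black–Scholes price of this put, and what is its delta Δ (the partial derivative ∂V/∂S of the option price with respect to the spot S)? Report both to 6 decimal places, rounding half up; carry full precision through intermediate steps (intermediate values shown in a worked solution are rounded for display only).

price = 15.390698
Δ = -0.172847

σ√T = 0.5081·√1.9658 = 0.712392
d₁ = (ln(S/K) + (r+σ²/2)T) / (σ√T) = (ln(159.82/117.37) + (0.0556+0.5081²/2)·1.9658) / 0.712392 = (0.308717 + 0.363049) / 0.712392 = 0.942973
d₂ = d₁ − σ√T = 0.942973 − 0.712392 = 0.230581
e^{−rT} = e^{−0.0556·1.9658} = 0.896463
N(−d₁) = 0.172847,  N(−d₂) = 0.408820
Put price V = K·e^{−rT}·N(−d₂) − S·N(−d₁) = 43.015154 − 27.624456 = 15.390698
Δ = −N(−d₁) = -0.172847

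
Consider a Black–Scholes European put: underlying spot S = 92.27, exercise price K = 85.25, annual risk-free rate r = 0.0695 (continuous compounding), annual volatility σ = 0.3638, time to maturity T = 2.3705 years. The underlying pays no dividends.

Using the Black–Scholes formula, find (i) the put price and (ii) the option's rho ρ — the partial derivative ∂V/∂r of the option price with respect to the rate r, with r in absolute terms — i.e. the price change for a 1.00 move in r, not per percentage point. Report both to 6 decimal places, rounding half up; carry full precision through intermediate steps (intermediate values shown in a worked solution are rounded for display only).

price = 9.804934
ρ = -75.115695

σ√T = 0.3638·√2.3705 = 0.560122
d₁ = (ln(S/K) + (r+σ²/2)T) / (σ√T) = (ln(92.27/85.25) + (0.0695+0.3638²/2)·2.3705) / 0.560122 = (0.079131 + 0.321618) / 0.560122 = 0.715467
d₂ = d₁ − σ√T = 0.715467 − 0.560122 = 0.155345
e^{−rT} = e^{−0.0695·2.3705} = 0.848106
N(−d₁) = 0.237160,  N(−d₂) = 0.438275
Put price V = K·e^{−rT}·N(−d₂) − S·N(−d₁) = 31.687701 − 21.882767 = 9.804934
ρ = −K·T·e^{−rT}·N(−d₂) = -75.115695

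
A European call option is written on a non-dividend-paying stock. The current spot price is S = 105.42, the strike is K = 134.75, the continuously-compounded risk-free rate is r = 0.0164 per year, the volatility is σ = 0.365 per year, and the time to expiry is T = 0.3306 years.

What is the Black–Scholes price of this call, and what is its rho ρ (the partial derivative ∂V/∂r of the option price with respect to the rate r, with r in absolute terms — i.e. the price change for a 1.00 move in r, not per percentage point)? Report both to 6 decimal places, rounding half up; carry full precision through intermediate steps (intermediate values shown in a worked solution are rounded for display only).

σ√T = 0.365·√0.3306 = 0.209867
d₁ = (ln(S/K) + (r+σ²/2)T) / (σ√T) = (ln(105.42/134.75) + (0.0164+0.365²/2)·0.3306) / 0.209867 = (-0.245469 + 0.027444) / 0.209867 = -1.038871
d₂ = d₁ − σ√T = -1.038871 − 0.209867 = -1.248739
e^{−rT} = e^{−0.0164·0.3306} = 0.994593
N(d₁) = 0.149432,  N(d₂) = 0.105880
Call price V = S·N(d₁) − K·e^{−rT}·N(d₂) = 15.753149 − 14.190233 = 1.562916
ρ = K·T·e^{−rT}·N(d₂) = 4.691291

price = 1.562916
ρ = 4.691291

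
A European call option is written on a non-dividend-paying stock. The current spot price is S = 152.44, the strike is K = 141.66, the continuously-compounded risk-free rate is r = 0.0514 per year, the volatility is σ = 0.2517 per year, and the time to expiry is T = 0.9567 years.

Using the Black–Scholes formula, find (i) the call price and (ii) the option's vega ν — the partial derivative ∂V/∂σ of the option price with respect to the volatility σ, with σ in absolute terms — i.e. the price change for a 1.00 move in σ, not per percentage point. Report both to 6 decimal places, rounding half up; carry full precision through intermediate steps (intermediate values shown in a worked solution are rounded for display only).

price = 24.558322
ν = 49.059806

σ√T = 0.2517·√0.9567 = 0.246190
d₁ = (ln(S/K) + (r+σ²/2)T) / (σ√T) = (ln(152.44/141.66) + (0.0514+0.2517²/2)·0.9567) / 0.246190 = (0.073341 + 0.079479) / 0.246190 = 0.620741
d₂ = d₁ − σ√T = 0.620741 − 0.246190 = 0.374551
e^{−rT} = e^{−0.0514·0.9567} = 0.952015
N(d₁) = 0.732615,  N(d₂) = 0.646003
Call price V = S·N(d₁) − K·e^{−rT}·N(d₂) = 111.679831 − 87.121509 = 24.558322
φ(d₁) = (1/√(2π))·e^{−d₁²/2} = 0.329033
ν = S·φ(d₁)·√T = 49.059806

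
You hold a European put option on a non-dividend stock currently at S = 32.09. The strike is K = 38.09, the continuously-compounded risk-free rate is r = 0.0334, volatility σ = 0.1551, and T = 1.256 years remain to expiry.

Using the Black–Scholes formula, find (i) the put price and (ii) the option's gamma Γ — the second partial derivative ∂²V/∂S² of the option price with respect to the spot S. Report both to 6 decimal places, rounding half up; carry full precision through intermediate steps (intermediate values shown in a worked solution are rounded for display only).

σ√T = 0.1551·√1.256 = 0.173823
d₁ = (ln(S/K) + (r+σ²/2)T) / (σ√T) = (ln(32.09/38.09) + (0.0334+0.1551²/2)·1.256) / 0.173823 = (-0.171407 + 0.057058) / 0.173823 = -0.657853
d₂ = d₁ − σ√T = -0.657853 − 0.173823 = -0.831675
e^{−rT} = e^{−0.0334·1.256} = 0.958917
N(−d₁) = 0.744684,  N(−d₂) = 0.797204
Put price V = K·e^{−rT}·N(−d₂) − S·N(−d₁) = 29.118001 − 23.896896 = 5.221105
φ(d₁) = (1/√(2π))·e^{−d₁²/2} = 0.321318
Γ = φ(d₁) / (S·σ·√T) = 0.057605

price = 5.221105
Γ = 0.057605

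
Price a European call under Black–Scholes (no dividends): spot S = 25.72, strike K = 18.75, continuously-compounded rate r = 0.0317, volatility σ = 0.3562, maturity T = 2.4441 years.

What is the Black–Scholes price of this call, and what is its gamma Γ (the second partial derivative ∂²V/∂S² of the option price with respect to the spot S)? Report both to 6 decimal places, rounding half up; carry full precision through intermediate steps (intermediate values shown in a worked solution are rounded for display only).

σ√T = 0.3562·√2.4441 = 0.556869
d₁ = (ln(S/K) + (r+σ²/2)T) / (σ√T) = (ln(25.72/18.75) + (0.0317+0.3562²/2)·2.4441) / 0.556869 = (0.316075 + 0.232530) / 0.556869 = 0.985159
d₂ = d₁ − σ√T = 0.985159 − 0.556869 = 0.428289
e^{−rT} = e^{−0.0317·2.4441} = 0.925447
N(d₁) = 0.837727,  N(d₂) = 0.665780
Call price V = S·N(d₁) − K·e^{−rT}·N(d₂) = 21.546338 − 11.552704 = 9.993635
φ(d₁) = (1/√(2π))·e^{−d₁²/2} = 0.245562
Γ = φ(d₁) / (S·σ·√T) = 0.017145

price = 9.993635
Γ = 0.017145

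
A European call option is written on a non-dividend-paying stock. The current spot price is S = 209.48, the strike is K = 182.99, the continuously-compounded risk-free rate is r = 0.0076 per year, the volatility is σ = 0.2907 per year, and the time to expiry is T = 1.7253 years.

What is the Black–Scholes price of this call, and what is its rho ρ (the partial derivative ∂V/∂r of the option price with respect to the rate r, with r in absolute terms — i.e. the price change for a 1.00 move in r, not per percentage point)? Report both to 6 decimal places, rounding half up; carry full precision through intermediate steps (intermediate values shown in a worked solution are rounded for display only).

price = 46.136867
ρ = 180.191589

σ√T = 0.2907·√1.7253 = 0.381836
d₁ = (ln(S/K) + (r+σ²/2)T) / (σ√T) = (ln(209.48/182.99) + (0.0076+0.2907²/2)·1.7253) / 0.381836 = (0.135197 + 0.086012) / 0.381836 = 0.579328
d₂ = d₁ − σ√T = 0.579328 − 0.381836 = 0.197492
e^{−rT} = e^{−0.0076·1.7253} = 0.986973
N(d₁) = 0.718816,  N(d₂) = 0.578279
Call price V = S·N(d₁) − K·e^{−rT}·N(d₂) = 150.577596 − 104.440729 = 46.136867
ρ = K·T·e^{−rT}·N(d₂) = 180.191589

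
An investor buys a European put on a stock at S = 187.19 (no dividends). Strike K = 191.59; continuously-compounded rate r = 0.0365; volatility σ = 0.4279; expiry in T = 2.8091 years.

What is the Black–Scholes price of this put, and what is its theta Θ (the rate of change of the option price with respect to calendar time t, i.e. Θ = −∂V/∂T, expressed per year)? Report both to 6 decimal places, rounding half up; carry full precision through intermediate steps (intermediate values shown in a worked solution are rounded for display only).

σ√T = 0.4279·√2.8091 = 0.717176
d₁ = (ln(S/K) + (r+σ²/2)T) / (σ√T) = (ln(187.19/191.59) + (0.0365+0.4279²/2)·2.8091) / 0.717176 = (-0.023234 + 0.359703) / 0.717176 = 0.469159
d₂ = d₁ − σ√T = 0.469159 − 0.717176 = -0.248017
e^{−rT} = e^{−0.0365·2.8091} = 0.902549
N(−d₁) = 0.319478,  N(−d₂) = 0.597940
Put price V = K·e^{−rT}·N(−d₂) − S·N(−d₁) = 103.395344 − 59.803103 = 43.592240
φ(d₁) = (1/√(2π))·e^{−d₁²/2} = 0.357366
Θ = −S·φ(d₁)·σ/(2√T) + r·K·e^{−rT}·N(−d₂) = −8.539356 + 3.773930 = -4.765426

price = 43.592240
Θ = -4.765426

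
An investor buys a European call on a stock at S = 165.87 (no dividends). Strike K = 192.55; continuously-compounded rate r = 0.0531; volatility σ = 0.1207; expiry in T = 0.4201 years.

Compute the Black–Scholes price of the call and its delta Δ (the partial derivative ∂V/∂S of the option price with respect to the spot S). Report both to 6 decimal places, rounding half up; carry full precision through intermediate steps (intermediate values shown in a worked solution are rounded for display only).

price = 0.305312
Δ = 0.056794

σ√T = 0.1207·√0.4201 = 0.078232
d₁ = (ln(S/K) + (r+σ²/2)T) / (σ√T) = (ln(165.87/192.55) + (0.0531+0.1207²/2)·0.4201) / 0.078232 = (-0.149152 + 0.025367) / 0.078232 = -1.582272
d₂ = d₁ − σ√T = -1.582272 − 0.078232 = -1.660504
e^{−rT} = e^{−0.0531·0.4201} = 0.977940
N(d₁) = 0.056794,  N(d₂) = 0.048407
Call price V = S·N(d₁) − K·e^{−rT}·N(d₂) = 9.420373 − 9.115062 = 0.305312
Δ = N(d₁) = 0.056794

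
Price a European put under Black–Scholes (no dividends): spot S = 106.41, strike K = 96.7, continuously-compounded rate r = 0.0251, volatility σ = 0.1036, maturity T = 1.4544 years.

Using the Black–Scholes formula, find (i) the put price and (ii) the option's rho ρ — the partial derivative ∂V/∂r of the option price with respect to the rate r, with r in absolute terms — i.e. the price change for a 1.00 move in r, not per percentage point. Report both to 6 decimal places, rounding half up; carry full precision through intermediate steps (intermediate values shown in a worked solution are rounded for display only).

σ√T = 0.1036·√1.4544 = 0.124940
d₁ = (ln(S/K) + (r+σ²/2)T) / (σ√T) = (ln(106.41/96.7) + (0.0251+0.1036²/2)·1.4544) / 0.124940 = (0.095686 + 0.044310) / 0.124940 = 1.120510
d₂ = d₁ − σ√T = 1.120510 − 0.124940 = 0.995570
e^{−rT} = e^{−0.0251·1.4544} = 0.964153
N(−d₁) = 0.131248,  N(−d₂) = 0.159730
Put price V = K·e^{−rT}·N(−d₂) − S·N(−d₁) = 14.892156 − 13.966122 = 0.926034
ρ = −K·T·e^{−rT}·N(−d₂) = -21.659151

price = 0.926034
ρ = -21.659151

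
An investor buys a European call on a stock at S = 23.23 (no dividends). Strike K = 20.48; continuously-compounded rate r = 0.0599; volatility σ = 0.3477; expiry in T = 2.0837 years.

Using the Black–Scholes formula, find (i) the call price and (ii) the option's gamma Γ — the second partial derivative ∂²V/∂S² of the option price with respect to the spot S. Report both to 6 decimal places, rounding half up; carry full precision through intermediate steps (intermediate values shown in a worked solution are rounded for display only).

σ√T = 0.3477·√2.0837 = 0.501906
d₁ = (ln(S/K) + (r+σ²/2)T) / (σ√T) = (ln(23.23/20.48) + (0.0599+0.3477²/2)·2.0837) / 0.501906 = (0.125996 + 0.250768) / 0.501906 = 0.750667
d₂ = d₁ − σ√T = 0.750667 − 0.501906 = 0.248761
e^{−rT} = e^{−0.0599·2.0837} = 0.882661
N(d₁) = 0.773573,  N(d₂) = 0.598227
Call price V = S·N(d₁) − K·e^{−rT}·N(d₂) = 17.970111 − 10.814096 = 7.156015
φ(d₁) = (1/√(2π))·e^{−d₁²/2} = 0.300987
Γ = φ(d₁) / (S·σ·√T) = 0.025815

price = 7.156015
Γ = 0.025815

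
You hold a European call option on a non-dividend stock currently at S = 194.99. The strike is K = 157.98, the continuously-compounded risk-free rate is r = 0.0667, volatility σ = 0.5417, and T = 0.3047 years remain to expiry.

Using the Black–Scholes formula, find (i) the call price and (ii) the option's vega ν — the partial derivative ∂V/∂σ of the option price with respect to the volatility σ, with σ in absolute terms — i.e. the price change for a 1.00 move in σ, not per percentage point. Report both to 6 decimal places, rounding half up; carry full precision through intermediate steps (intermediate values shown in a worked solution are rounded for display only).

σ√T = 0.5417·√0.3047 = 0.299016
d₁ = (ln(S/K) + (r+σ²/2)T) / (σ√T) = (ln(194.99/157.98) + (0.0667+0.5417²/2)·0.3047) / 0.299016 = (0.210480 + 0.065029) / 0.299016 = 0.921383
d₂ = d₁ − σ√T = 0.921383 − 0.299016 = 0.622367
e^{−rT} = e^{−0.0667·0.3047} = 0.979882
N(d₁) = 0.821575,  N(d₂) = 0.733150
Call price V = S·N(d₁) − K·e^{−rT}·N(d₂) = 160.198873 − 113.492814 = 46.706060
φ(d₁) = (1/√(2π))·e^{−d₁²/2} = 0.260954
ν = S·φ(d₁)·√T = 28.087437

price = 46.706060
ν = 28.087437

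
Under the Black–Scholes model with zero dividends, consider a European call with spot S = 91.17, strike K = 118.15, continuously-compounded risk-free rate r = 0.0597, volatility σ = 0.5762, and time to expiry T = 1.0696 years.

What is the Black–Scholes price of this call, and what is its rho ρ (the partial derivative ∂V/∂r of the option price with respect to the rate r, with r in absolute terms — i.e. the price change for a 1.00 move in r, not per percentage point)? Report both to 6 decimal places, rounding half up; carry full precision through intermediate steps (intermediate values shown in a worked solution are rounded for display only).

price = 15.045076
ρ = 31.502534

σ√T = 0.5762·√1.0696 = 0.595914
d₁ = (ln(S/K) + (r+σ²/2)T) / (σ√T) = (ln(91.17/118.15) + (0.0597+0.5762²/2)·1.0696) / 0.595914 = (-0.259229 + 0.241412) / 0.595914 = -0.029898
d₂ = d₁ − σ√T = -0.029898 − 0.595914 = -0.625813
e^{−rT} = e^{−0.0597·1.0696} = 0.938141
N(d₁) = 0.488074,  N(d₂) = 0.265719
Call price V = S·N(d₁) − K·e^{−rT}·N(d₂) = 44.497707 − 29.452631 = 15.045076
ρ = K·T·e^{−rT}·N(d₂) = 31.502534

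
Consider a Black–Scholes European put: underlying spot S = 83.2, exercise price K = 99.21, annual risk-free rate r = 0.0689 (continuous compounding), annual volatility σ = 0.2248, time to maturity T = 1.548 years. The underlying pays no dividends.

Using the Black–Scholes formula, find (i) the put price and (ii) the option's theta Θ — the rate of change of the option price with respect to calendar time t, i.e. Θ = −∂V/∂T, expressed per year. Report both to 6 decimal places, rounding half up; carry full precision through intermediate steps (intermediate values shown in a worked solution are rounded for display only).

price = 12.863195
Θ = 1.018013

σ√T = 0.2248·√1.548 = 0.279693
d₁ = (ln(S/K) + (r+σ²/2)T) / (σ√T) = (ln(83.2/99.21) + (0.0689+0.2248²/2)·1.548) / 0.279693 = (-0.175991 + 0.145771) / 0.279693 = -0.108048
d₂ = d₁ − σ√T = -0.108048 − 0.279693 = -0.387741
e^{−rT} = e^{−0.0689·1.548} = 0.898834
N(−d₁) = 0.543021,  N(−d₂) = 0.650896
Put price V = K·e^{−rT}·N(−d₂) − S·N(−d₁) = 58.042542 − 45.179347 = 12.863195
φ(d₁) = (1/√(2π))·e^{−d₁²/2} = 0.396620
Θ = −S·φ(d₁)·σ/(2√T) + r·K·e^{−rT}·N(−d₂) = −2.981118 + 3.999131 = 1.018013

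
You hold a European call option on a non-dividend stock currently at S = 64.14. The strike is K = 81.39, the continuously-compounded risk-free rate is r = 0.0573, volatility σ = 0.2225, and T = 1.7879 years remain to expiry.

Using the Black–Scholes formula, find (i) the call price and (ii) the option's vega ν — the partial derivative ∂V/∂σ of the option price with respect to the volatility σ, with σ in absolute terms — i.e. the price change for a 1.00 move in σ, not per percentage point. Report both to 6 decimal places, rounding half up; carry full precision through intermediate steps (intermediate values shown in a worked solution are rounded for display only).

σ√T = 0.2225·√1.7879 = 0.297510
d₁ = (ln(S/K) + (r+σ²/2)T) / (σ√T) = (ln(64.14/81.39) + (0.0573+0.2225²/2)·1.7879) / 0.297510 = (-0.238184 + 0.146703) / 0.297510 = -0.307490
d₂ = d₁ − σ√T = -0.307490 − 0.297510 = -0.605000
e^{−rT} = e^{−0.0573·1.7879} = 0.902626
N(d₁) = 0.379235,  N(d₂) = 0.272589
Call price V = S·N(d₁) − K·e^{−rT}·N(d₂) = 24.324141 − 20.025713 = 4.298428
φ(d₁) = (1/√(2π))·e^{−d₁²/2} = 0.380521
ν = S·φ(d₁)·√T = 32.634676

price = 4.298428
ν = 32.634676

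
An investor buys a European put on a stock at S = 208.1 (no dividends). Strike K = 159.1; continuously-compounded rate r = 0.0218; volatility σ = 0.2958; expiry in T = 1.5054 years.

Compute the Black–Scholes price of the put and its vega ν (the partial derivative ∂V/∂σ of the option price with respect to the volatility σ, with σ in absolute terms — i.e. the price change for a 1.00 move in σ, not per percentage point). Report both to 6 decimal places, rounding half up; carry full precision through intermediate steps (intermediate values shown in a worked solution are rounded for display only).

price = 7.329654
ν = 61.061471

σ√T = 0.2958·√1.5054 = 0.362931
d₁ = (ln(S/K) + (r+σ²/2)T) / (σ√T) = (ln(208.1/159.1) + (0.0218+0.2958²/2)·1.5054) / 0.362931 = (0.268486 + 0.098677) / 0.362931 = 1.011660
d₂ = d₁ − σ√T = 1.011660 − 0.362931 = 0.648729
e^{−rT} = e^{−0.0218·1.5054} = 0.967715
N(−d₁) = 0.155850,  N(−d₂) = 0.258257
Put price V = K·e^{−rT}·N(−d₂) − S·N(−d₁) = 39.762084 − 32.432430 = 7.329654
φ(d₁) = (1/√(2π))·e^{−d₁²/2} = 0.239149
ν = S·φ(d₁)·√T = 61.061471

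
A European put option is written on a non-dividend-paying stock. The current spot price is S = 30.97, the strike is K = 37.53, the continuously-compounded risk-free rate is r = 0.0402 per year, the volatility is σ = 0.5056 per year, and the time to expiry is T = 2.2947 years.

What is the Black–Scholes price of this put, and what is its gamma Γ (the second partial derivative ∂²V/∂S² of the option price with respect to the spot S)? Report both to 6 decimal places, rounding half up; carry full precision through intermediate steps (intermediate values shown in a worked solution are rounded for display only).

price = 11.426547
Γ = 0.016291

σ√T = 0.5056·√2.2947 = 0.765896
d₁ = (ln(S/K) + (r+σ²/2)T) / (σ√T) = (ln(30.97/37.53) + (0.0402+0.5056²/2)·2.2947) / 0.765896 = (-0.192122 + 0.385546) / 0.765896 = 0.252546
d₂ = d₁ − σ√T = 0.252546 − 0.765896 = -0.513351
e^{−rT} = e^{−0.0402·2.2947} = 0.911880
N(−d₁) = 0.400310,  N(−d₂) = 0.696147
Put price V = K·e^{−rT}·N(−d₂) − S·N(−d₁) = 23.824135 − 12.397588 = 11.426547
φ(d₁) = (1/√(2π))·e^{−d₁²/2} = 0.386421
Γ = φ(d₁) / (S·σ·√T) = 0.016291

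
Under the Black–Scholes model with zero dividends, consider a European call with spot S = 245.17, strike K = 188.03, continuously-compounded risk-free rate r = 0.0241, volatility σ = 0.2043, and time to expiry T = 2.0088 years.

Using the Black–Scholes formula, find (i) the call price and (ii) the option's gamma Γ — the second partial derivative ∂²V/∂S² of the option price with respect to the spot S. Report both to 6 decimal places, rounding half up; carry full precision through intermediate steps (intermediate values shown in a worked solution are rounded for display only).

σ√T = 0.2043·√2.0088 = 0.289559
d₁ = (ln(S/K) + (r+σ²/2)T) / (σ√T) = (ln(245.17/188.03) + (0.0241+0.2043²/2)·2.0088) / 0.289559 = (0.265350 + 0.090334) / 0.289559 = 1.228367
d₂ = d₁ − σ√T = 1.228367 − 0.289559 = 0.938809
e^{−rT} = e^{−0.0241·2.0088} = 0.952741
N(d₁) = 0.890345,  N(d₂) = 0.826085
Call price V = S·N(d₁) − K·e^{−rT}·N(d₂) = 218.285996 − 147.988184 = 70.297811
φ(d₁) = (1/√(2π))·e^{−d₁²/2} = 0.187612
Γ = φ(d₁) / (S·σ·√T) = 0.002643

price = 70.297811
Γ = 0.002643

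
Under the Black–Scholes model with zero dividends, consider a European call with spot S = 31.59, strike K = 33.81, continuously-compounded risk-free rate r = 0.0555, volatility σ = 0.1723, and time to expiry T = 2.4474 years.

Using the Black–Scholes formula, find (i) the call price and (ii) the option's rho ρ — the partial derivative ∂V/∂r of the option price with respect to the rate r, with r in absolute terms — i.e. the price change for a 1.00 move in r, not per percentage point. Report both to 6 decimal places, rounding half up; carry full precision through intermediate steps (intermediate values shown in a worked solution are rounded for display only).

σ√T = 0.1723·√2.4474 = 0.269549
d₁ = (ln(S/K) + (r+σ²/2)T) / (σ√T) = (ln(31.59/33.81) + (0.0555+0.1723²/2)·2.4474) / 0.269549 = (-0.067916 + 0.172159) / 0.269549 = 0.386731
d₂ = d₁ − σ√T = 0.386731 − 0.269549 = 0.117182
e^{−rT} = e^{−0.0555·2.4474} = 0.872990
N(d₁) = 0.650522,  N(d₂) = 0.546642
Call price V = S·N(d₁) − K·e^{−rT}·N(d₂) = 20.550003 − 16.134585 = 4.415419
ρ = K·T·e^{−rT}·N(d₂) = 39.487783

price = 4.415419
ρ = 39.487783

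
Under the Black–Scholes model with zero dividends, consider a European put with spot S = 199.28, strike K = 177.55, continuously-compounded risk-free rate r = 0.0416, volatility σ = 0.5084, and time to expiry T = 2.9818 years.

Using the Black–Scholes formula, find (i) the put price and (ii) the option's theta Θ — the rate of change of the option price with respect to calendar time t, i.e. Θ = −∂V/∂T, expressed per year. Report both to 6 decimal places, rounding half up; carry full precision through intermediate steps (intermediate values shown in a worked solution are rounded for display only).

σ√T = 0.5084·√2.9818 = 0.877899
d₁ = (ln(S/K) + (r+σ²/2)T) / (σ√T) = (ln(199.28/177.55) + (0.0416+0.5084²/2)·2.9818) / 0.877899 = (0.115459 + 0.509397) / 0.877899 = 0.711762
d₂ = d₁ − σ√T = 0.711762 − 0.877899 = -0.166138
e^{−rT} = e^{−0.0416·2.9818} = 0.883342
N(−d₁) = 0.238306,  N(−d₂) = 0.565976
Put price V = K·e^{−rT}·N(−d₂) − S·N(−d₁) = 88.766143 − 47.489654 = 41.276489
φ(d₁) = (1/√(2π))·e^{−d₁²/2} = 0.309672
Θ = −S·φ(d₁)·σ/(2√T) + r·K·e^{−rT}·N(−d₂) = −9.084526 + 3.692672 = -5.391854

price = 41.276489
Θ = -5.391854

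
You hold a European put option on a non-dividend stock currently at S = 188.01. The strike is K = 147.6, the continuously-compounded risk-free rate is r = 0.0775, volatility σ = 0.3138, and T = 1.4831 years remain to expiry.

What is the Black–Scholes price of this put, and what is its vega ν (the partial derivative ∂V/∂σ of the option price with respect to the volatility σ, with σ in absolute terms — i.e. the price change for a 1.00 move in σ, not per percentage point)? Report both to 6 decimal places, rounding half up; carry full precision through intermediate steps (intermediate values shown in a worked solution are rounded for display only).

σ√T = 0.3138·√1.4831 = 0.382154
d₁ = (ln(S/K) + (r+σ²/2)T) / (σ√T) = (ln(188.01/147.6) + (0.0775+0.3138²/2)·1.4831) / 0.382154 = (0.241989 + 0.187961) / 0.382154 = 1.125071
d₂ = d₁ − σ√T = 1.125071 − 0.382154 = 0.742918
e^{−rT} = e^{−0.0775·1.4831} = 0.891419
N(−d₁) = 0.130279,  N(−d₂) = 0.228766
Put price V = K·e^{−rT}·N(−d₂) − S·N(−d₁) = 30.099519 − 24.493832 = 5.605687
φ(d₁) = (1/√(2π))·e^{−d₁²/2} = 0.211860
ν = S·φ(d₁)·√T = 48.508118

price = 5.605687
ν = 48.508118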